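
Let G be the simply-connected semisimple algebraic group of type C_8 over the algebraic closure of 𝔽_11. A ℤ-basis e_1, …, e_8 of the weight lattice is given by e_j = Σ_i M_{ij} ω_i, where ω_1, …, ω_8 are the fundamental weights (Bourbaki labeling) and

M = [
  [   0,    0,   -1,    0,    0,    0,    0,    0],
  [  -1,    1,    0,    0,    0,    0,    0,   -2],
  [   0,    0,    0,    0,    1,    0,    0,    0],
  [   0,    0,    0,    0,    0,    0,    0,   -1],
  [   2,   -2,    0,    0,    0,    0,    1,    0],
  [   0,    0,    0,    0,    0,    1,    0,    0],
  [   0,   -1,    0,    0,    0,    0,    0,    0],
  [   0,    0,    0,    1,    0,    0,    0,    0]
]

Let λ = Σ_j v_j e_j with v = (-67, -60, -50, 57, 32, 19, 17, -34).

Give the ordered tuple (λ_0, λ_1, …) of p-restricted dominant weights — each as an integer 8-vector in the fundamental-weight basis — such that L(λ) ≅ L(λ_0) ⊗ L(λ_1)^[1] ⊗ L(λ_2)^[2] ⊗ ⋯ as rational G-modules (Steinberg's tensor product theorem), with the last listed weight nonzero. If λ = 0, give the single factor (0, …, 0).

((6, 9, 10, 1, 3, 8, 5, 2), (4, 6, 2, 3, 0, 1, 5, 5))

In the fundamental-weight basis, λ has coordinates c = M·v (v = (-67, -60, -50, 57, 32, 19, 17, -34)):
  c_1 = (0)·(-67) + (0)·(-60) + (-1)·(-50) + 0·57 + 0·32 + 0·19 + 0·17 + (0)·(-34) = 50
  c_2 = (-1)·(-67) + (1)·(-60) + (0)·(-50) + 0·57 + 0·32 + 0·19 + 0·17 + (-2)·(-34) = 75
  c_3 = (0)·(-67) + (0)·(-60) + (0)·(-50) + 0·57 + 1·32 + 0·19 + 0·17 + (0)·(-34) = 32
  c_4 = (0)·(-67) + (0)·(-60) + (0)·(-50) + 0·57 + 0·32 + 0·19 + 0·17 + (-1)·(-34) = 34
  c_5 = (2)·(-67) + (-2)·(-60) + (0)·(-50) + 0·57 + 0·32 + 0·19 + 1·17 + (0)·(-34) = 3
  c_6 = (0)·(-67) + (0)·(-60) + (0)·(-50) + 0·57 + 0·32 + 1·19 + 0·17 + (0)·(-34) = 19
  c_7 = (0)·(-67) + (-1)·(-60) + (0)·(-50) + 0·57 + 0·32 + 0·19 + 0·17 + (0)·(-34) = 60
  c_8 = (0)·(-67) + (0)·(-60) + (0)·(-50) + 1·57 + 0·32 + 0·19 + 0·17 + (0)·(-34) = 57
Base-11 expansion of each c_i:
  c_1 = 50 = 6·11^0 + 4·11^1
  c_2 = 75 = 9·11^0 + 6·11^1
  c_3 = 32 = 10·11^0 + 2·11^1
  c_4 = 34 = 1·11^0 + 3·11^1
  c_5 = 3 = 3·11^0
  c_6 = 19 = 8·11^0 + 1·11^1
  c_7 = 60 = 5·11^0 + 5·11^1
  c_8 = 57 = 2·11^0 + 5·11^1
λ_0 = (6, 9, 10, 1, 3, 8, 5, 2)
λ_1 = (4, 6, 2, 3, 0, 1, 5, 5)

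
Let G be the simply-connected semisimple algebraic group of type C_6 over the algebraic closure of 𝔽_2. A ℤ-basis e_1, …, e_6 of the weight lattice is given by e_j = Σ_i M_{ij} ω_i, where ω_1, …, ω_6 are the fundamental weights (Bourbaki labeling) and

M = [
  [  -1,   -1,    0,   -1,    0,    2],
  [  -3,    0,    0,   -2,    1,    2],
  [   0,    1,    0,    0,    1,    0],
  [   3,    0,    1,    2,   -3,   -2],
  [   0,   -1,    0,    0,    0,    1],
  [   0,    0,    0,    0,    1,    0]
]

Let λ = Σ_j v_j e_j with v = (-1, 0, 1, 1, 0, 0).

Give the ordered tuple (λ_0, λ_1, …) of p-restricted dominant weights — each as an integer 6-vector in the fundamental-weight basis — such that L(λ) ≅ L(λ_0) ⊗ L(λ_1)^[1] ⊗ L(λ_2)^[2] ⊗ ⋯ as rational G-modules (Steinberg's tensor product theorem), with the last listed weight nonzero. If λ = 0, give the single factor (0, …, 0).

((0, 1, 0, 0, 0, 0),)

ω-coordinates c = M·v, v = (-1, 0, 1, 1, 0, 0):
  c_1 = -1*-1 + -1*0 + 0*1 + -1*1 + 0*0 + 2*0 = 0
  c_2 = -3*-1 + 0*0 + 0*1 + -2*1 + 1*0 + 2*0 = 1
  c_3 = 0*-1 + 1*0 + 0*1 + 0*1 + 1*0 + 0*0 = 0
  c_4 = 3*-1 + 0*0 + 1*1 + 2*1 + -3*0 + -2*0 = 0
  c_5 = 0*-1 + -1*0 + 0*1 + 0*1 + 0*0 + 1*0 = 0
  c_6 = 0*-1 + 0*0 + 0*1 + 0*1 + 1*0 + 0*0 = 0
Base-2 expansion of each c_i:
  c_1 = 0
  c_2 = 1 = 1·2^0
  c_3 = 0
  c_4 = 0
  c_5 = 0
  c_6 = 0
p-restricted factor λ_0 = (0, 1, 0, 0, 0, 0)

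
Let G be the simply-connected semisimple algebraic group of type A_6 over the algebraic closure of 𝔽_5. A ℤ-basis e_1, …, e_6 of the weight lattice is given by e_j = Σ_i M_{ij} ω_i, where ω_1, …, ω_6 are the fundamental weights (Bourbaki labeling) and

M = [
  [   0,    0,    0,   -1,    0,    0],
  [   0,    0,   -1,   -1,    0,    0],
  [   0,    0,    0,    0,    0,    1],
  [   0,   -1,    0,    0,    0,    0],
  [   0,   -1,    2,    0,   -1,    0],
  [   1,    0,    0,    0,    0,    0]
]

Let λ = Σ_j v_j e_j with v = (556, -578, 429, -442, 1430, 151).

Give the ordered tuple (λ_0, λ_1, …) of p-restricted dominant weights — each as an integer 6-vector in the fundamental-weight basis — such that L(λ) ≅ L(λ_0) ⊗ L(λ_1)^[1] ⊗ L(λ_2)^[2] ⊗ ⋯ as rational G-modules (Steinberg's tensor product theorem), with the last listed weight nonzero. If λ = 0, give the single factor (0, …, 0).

((2, 3, 1, 3, 1, 1), (3, 2, 0, 0, 1, 1), (2, 0, 1, 3, 0, 2), (3, 0, 1, 4, 0, 4))

ω-coordinates c = M·v, v = (556, -578, 429, -442, 1430, 151):
  c_1 = (0)·(556) + (0)·(-578) + (0)·(429) + (-1)·(-442) + (0)·(1430) + (0)·(151) = 442
  c_2 = (0)·(556) + (0)·(-578) + (-1)·(429) + (-1)·(-442) + (0)·(1430) + (0)·(151) = 13
  c_3 = (0)·(556) + (0)·(-578) + (0)·(429) + (0)·(-442) + (0)·(1430) + (1)·(151) = 151
  c_4 = (0)·(556) + (-1)·(-578) + (0)·(429) + (0)·(-442) + (0)·(1430) + (0)·(151) = 578
  c_5 = (0)·(556) + (-1)·(-578) + (2)·(429) + (0)·(-442) + (-1)·(1430) + (0)·(151) = 6
  c_6 = (1)·(556) + (0)·(-578) + (0)·(429) + (0)·(-442) + (0)·(1430) + (0)·(151) = 556
p = 5; digits c_i = Σ_j d_{ij}·5^j, 0 ≤ d_{ij} < 5:
  c_1 = 442 = 2·5^0 + 3·5^1 + 2·5^2 + 3·5^3
  c_2 = 13 = 3·5^0 + 2·5^1
  c_3 = 151 = 1·5^0 + 0·5^1 + 1·5^2 + 1·5^3
  c_4 = 578 = 3·5^0 + 0·5^1 + 3·5^2 + 4·5^3
  c_5 = 6 = 1·5^0 + 1·5^1
  c_6 = 556 = 1·5^0 + 1·5^1 + 2·5^2 + 4·5^3
p-restricted factor λ_0 = (2, 3, 1, 3, 1, 1)
p-restricted factor λ_1 = (3, 2, 0, 0, 1, 1)
p-restricted factor λ_2 = (2, 0, 1, 3, 0, 2)
p-restricted factor λ_3 = (3, 0, 1, 4, 0, 4)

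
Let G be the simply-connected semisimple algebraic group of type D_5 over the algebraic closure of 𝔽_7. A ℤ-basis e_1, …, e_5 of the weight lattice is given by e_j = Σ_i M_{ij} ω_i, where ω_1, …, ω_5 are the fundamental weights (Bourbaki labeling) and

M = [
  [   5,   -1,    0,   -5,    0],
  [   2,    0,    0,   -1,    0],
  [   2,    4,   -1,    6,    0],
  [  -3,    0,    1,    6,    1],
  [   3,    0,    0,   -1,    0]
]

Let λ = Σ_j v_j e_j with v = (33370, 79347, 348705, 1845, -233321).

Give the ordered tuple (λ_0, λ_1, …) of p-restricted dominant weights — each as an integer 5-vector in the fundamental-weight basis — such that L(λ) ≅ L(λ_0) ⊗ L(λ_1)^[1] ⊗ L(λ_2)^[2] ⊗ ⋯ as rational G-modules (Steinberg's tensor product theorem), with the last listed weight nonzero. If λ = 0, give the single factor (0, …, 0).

Compute c_i = Σ_j M_{ij} v_j with v = (33370, 79347, 348705, 1845, -233321):
  c_1 = 5·33370 + (-1)·(79347) + 0·348705 + (-5)·(1845) + (0)·(-233321) = 78278
  c_2 = 2·33370 + 0·79347 + 0·348705 + (-1)·(1845) + (0)·(-233321) = 64895
  c_3 = 2·33370 + 4·79347 + (-1)·(348705) + 6·1845 + (0)·(-233321) = 46493
  c_4 = (-3)·(33370) + 0·79347 + 1·348705 + 6·1845 + (1)·(-233321) = 26344
  c_5 = 3·33370 + 0·79347 + 0·348705 + (-1)·(1845) + (0)·(-233321) = 98265
Base-7 expansion of each c_i:
  c_1 = 78278 = 4·7^0 + 3·7^1 + 1·7^2 + 4·7^3 + 4·7^4 + 4·7^5
  c_2 = 64895 = 5·7^0 + 2·7^1 + 1·7^2 + 0·7^3 + 6·7^4 + 3·7^5
  c_3 = 46493 = 6·7^0 + 5·7^1 + 3·7^2 + 2·7^3 + 5·7^4 + 2·7^5
  c_4 = 26344 = 3·7^0 + 4·7^1 + 5·7^2 + 6·7^3 + 3·7^4 + 1·7^5
  c_5 = 98265 = 6·7^0 + 2·7^1 + 3·7^2 + 6·7^3 + 5·7^4 + 5·7^5
p-restricted factor λ_0 = (4, 5, 6, 3, 6)
p-restricted factor λ_1 = (3, 2, 5, 4, 2)
p-restricted factor λ_2 = (1, 1, 3, 5, 3)
p-restricted factor λ_3 = (4, 0, 2, 6, 6)
p-restricted factor λ_4 = (4, 6, 5, 3, 5)
p-restricted factor λ_5 = (4, 3, 2, 1, 5)

((4, 5, 6, 3, 6), (3, 2, 5, 4, 2), (1, 1, 3, 5, 3), (4, 0, 2, 6, 6), (4, 6, 5, 3, 5), (4, 3, 2, 1, 5))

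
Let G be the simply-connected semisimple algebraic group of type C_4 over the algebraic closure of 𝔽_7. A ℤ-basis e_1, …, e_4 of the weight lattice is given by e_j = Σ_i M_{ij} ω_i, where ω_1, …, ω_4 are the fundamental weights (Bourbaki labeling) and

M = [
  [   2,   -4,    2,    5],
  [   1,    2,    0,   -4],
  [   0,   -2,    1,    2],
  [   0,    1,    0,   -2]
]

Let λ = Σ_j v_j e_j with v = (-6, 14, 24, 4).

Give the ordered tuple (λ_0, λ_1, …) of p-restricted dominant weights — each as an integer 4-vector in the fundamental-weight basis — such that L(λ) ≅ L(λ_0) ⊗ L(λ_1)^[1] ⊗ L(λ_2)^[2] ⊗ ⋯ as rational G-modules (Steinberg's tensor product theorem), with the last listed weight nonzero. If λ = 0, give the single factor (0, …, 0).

((0, 6, 4, 6),)

Change of basis e → ω: c = M·v where v = (-6, 14, 24, 4):
  c_1 = 2*-6 + -4*14 + 2*24 + 5*4 = 0
  c_2 = 1*-6 + 2*14 + 0*24 + -4*4 = 6
  c_3 = 0*-6 + -2*14 + 1*24 + 2*4 = 4
  c_4 = 0*-6 + 1*14 + 0*24 + -2*4 = 6
Writing each c_i in base p = 7:
  c_1 = 0
  c_2 = 6 = 6·7^0
  c_3 = 4 = 4·7^0
  c_4 = 6 = 6·7^0
Factor λ_0 = (0, 6, 4, 6)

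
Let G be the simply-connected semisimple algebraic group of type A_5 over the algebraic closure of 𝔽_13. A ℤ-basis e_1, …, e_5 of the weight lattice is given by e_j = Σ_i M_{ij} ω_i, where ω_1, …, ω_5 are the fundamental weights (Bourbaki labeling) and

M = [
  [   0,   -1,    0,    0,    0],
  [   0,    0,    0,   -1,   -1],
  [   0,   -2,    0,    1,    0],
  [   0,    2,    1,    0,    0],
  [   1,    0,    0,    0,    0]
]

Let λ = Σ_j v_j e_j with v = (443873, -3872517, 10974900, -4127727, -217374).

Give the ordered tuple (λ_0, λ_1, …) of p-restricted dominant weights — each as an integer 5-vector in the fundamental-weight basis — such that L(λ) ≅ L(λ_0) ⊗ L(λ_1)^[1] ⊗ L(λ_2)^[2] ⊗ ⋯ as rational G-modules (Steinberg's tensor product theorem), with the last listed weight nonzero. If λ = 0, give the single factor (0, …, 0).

Change of basis e → ω: c = M·v where v = (443873, -3872517, 10974900, -4127727, -217374):
  c_1 = 0·443873 + (-1)·(-3872517) + 0·10974900 + (0)·(-4127727) + (0)·(-217374) = 3872517
  c_2 = 0·443873 + (0)·(-3872517) + 0·10974900 + (-1)·(-4127727) + (-1)·(-217374) = 4345101
  c_3 = 0·443873 + (-2)·(-3872517) + 0·10974900 + (1)·(-4127727) + (0)·(-217374) = 3617307
  c_4 = 0·443873 + (2)·(-3872517) + 1·10974900 + (0)·(-4127727) + (0)·(-217374) = 3229866
  c_5 = 1·443873 + (0)·(-3872517) + 0·10974900 + (0)·(-4127727) + (0)·(-217374) = 443873
Writing each c_i in base p = 13:
  c_1 = 3872517 = 12·13^0 + 3·13^1 + 8·13^2 + 7·13^3 + 5·13^4 + 10·13^5
  c_2 = 4345101 = 7·13^0 + 8·13^1 + 9·13^2 + 1·13^3 + 9·13^4 + 11·13^5
  c_3 = 3617307 = 5·13^0 + 2·13^1 + 6·13^2 + 8·13^3 + 9·13^4 + 9·13^5
  c_4 = 3229866 = 3·13^0 + 8·13^1 + 1·13^2 + 1·13^3 + 9·13^4 + 8·13^5
  c_5 = 443873 = 1·13^0 + 6·13^1 + 0·13^2 + 7·13^3 + 2·13^4 + 1·13^5
λ_0 = (12, 7, 5, 3, 1)
λ_1 = (3, 8, 2, 8, 6)
λ_2 = (8, 9, 6, 1, 0)
λ_3 = (7, 1, 8, 1, 7)
λ_4 = (5, 9, 9, 9, 2)
λ_5 = (10, 11, 9, 8, 1)

((12, 7, 5, 3, 1), (3, 8, 2, 8, 6), (8, 9, 6, 1, 0), (7, 1, 8, 1, 7), (5, 9, 9, 9, 2), (10, 11, 9, 8, 1))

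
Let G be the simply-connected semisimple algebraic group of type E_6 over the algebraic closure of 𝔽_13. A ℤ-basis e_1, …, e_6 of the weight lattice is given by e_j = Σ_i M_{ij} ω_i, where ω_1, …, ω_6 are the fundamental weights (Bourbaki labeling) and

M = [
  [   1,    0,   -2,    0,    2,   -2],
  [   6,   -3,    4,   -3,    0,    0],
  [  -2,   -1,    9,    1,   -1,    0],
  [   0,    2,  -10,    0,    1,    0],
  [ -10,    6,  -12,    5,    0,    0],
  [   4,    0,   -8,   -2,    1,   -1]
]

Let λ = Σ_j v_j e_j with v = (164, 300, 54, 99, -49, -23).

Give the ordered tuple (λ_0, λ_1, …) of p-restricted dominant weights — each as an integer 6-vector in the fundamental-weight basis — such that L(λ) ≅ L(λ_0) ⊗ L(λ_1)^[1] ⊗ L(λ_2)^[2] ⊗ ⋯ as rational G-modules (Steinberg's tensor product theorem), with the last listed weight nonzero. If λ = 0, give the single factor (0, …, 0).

ω-coordinates c = M·v, v = (164, 300, 54, 99, -49, -23):
  c_1 = 1*164 + 0*300 + -2*54 + 0*99 + 2*-49 + -2*-23 = 4
  c_2 = 6*164 + -3*300 + 4*54 + -3*99 + 0*-49 + 0*-23 = 3
  c_3 = -2*164 + -1*300 + 9*54 + 1*99 + -1*-49 + 0*-23 = 6
  c_4 = 0*164 + 2*300 + -10*54 + 0*99 + 1*-49 + 0*-23 = 11
  c_5 = -10*164 + 6*300 + -12*54 + 5*99 + 0*-49 + 0*-23 = 7
  c_6 = 4*164 + 0*300 + -8*54 + -2*99 + 1*-49 + -1*-23 = 0
Expand coordinatewise in base 13:
  c_1 = 4 = 4·13^0
  c_2 = 3 = 3·13^0
  c_3 = 6 = 6·13^0
  c_4 = 11 = 11·13^0
  c_5 = 7 = 7·13^0
  c_6 = 0
Factor λ_0 = (4, 3, 6, 11, 7, 0)

((4, 3, 6, 11, 7, 0),)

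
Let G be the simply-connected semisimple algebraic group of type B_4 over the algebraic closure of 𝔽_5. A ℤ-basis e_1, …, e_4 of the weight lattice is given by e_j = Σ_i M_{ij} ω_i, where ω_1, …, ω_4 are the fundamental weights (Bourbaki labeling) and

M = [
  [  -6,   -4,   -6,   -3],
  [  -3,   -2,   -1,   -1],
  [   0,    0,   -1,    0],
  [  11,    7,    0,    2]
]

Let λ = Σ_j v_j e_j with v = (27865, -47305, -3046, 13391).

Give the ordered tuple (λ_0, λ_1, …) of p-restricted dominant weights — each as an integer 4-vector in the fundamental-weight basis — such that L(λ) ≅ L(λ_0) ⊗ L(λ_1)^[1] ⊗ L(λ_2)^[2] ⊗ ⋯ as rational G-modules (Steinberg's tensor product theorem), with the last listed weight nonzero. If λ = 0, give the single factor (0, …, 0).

((3, 0, 1, 2), (1, 4, 4, 2), (0, 1, 1, 1), (1, 0, 4, 2), (0, 1, 4, 3))

In the fundamental-weight basis, λ has coordinates c = M·v (v = (27865, -47305, -3046, 13391)):
  c_1 = (-6)·(27865) + (-4)·(-47305) + (-6)·(-3046) + (-3)·(13391) = 133
  c_2 = (-3)·(27865) + (-2)·(-47305) + (-1)·(-3046) + (-1)·(13391) = 670
  c_3 = (0)·(27865) + (0)·(-47305) + (-1)·(-3046) + (0)·(13391) = 3046
  c_4 = (11)·(27865) + (7)·(-47305) + (0)·(-3046) + (2)·(13391) = 2162
Writing each c_i in base p = 5:
  c_1 = 133 = 3·5^0 + 1·5^1 + 0·5^2 + 1·5^3
  c_2 = 670 = 0·5^0 + 4·5^1 + 1·5^2 + 0·5^3 + 1·5^4
  c_3 = 3046 = 1·5^0 + 4·5^1 + 1·5^2 + 4·5^3 + 4·5^4
  c_4 = 2162 = 2·5^0 + 2·5^1 + 1·5^2 + 2·5^3 + 3·5^4
λ_0 = (3, 0, 1, 2)
λ_1 = (1, 4, 4, 2)
λ_2 = (0, 1, 1, 1)
λ_3 = (1, 0, 4, 2)
λ_4 = (0, 1, 4, 3)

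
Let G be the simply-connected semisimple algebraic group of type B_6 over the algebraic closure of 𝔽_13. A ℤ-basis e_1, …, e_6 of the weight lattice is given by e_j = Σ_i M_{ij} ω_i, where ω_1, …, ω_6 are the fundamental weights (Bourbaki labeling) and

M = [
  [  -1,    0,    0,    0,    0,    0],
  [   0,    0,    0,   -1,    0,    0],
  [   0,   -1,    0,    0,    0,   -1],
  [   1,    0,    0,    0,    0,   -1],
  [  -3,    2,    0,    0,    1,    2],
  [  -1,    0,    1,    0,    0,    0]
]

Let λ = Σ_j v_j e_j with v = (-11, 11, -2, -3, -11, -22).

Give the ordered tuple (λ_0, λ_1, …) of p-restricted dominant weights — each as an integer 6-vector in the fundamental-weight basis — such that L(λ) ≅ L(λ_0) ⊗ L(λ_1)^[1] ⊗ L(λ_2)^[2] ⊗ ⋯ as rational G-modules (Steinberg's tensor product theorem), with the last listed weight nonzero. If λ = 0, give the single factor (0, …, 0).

((11, 3, 11, 11, 0, 9),)

Change of basis e → ω: c = M·v where v = (-11, 11, -2, -3, -11, -22):
  c_1 = -1*-11 + 0*11 + 0*-2 + 0*-3 + 0*-11 + 0*-22 = 11
  c_2 = 0*-11 + 0*11 + 0*-2 + -1*-3 + 0*-11 + 0*-22 = 3
  c_3 = 0*-11 + -1*11 + 0*-2 + 0*-3 + 0*-11 + -1*-22 = 11
  c_4 = 1*-11 + 0*11 + 0*-2 + 0*-3 + 0*-11 + -1*-22 = 11
  c_5 = -3*-11 + 2*11 + 0*-2 + 0*-3 + 1*-11 + 2*-22 = 0
  c_6 = -1*-11 + 0*11 + 1*-2 + 0*-3 + 0*-11 + 0*-22 = 9
p = 13; digits c_i = Σ_j d_{ij}·13^j, 0 ≤ d_{ij} < 13:
  c_1 = 11 = 11·13^0
  c_2 = 3 = 3·13^0
  c_3 = 11 = 11·13^0
  c_4 = 11 = 11·13^0
  c_5 = 0
  c_6 = 9 = 9·13^0
Factor λ_0 = (11, 3, 11, 11, 0, 9)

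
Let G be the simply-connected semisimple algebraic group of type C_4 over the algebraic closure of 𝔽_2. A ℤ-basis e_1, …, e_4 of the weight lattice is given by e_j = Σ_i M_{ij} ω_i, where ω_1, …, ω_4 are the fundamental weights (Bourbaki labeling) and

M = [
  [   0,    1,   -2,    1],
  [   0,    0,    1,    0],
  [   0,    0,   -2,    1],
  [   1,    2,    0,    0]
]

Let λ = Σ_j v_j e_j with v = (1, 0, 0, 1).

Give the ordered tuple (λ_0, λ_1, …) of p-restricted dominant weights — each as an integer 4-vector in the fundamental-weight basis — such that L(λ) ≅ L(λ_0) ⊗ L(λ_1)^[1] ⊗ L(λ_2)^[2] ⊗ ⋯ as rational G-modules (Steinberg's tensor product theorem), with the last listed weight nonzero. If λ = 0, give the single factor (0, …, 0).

((1, 0, 1, 1),)

In the fundamental-weight basis, λ has coordinates c = M·v (v = (1, 0, 0, 1)):
  c_1 = 0·1 + 1·0 + (-2)·(0) + 1·1 = 1
  c_2 = 0·1 + 0·0 + 1·0 + 0·1 = 0
  c_3 = 0·1 + 0·0 + (-2)·(0) + 1·1 = 1
  c_4 = 1·1 + 2·0 + 0·0 + 0·1 = 1
Expand coordinatewise in base 2:
  c_1 = 1 = 1·2^0
  c_2 = 0
  c_3 = 1 = 1·2^0
  c_4 = 1 = 1·2^0
p-restricted factor λ_0 = (1, 0, 1, 1)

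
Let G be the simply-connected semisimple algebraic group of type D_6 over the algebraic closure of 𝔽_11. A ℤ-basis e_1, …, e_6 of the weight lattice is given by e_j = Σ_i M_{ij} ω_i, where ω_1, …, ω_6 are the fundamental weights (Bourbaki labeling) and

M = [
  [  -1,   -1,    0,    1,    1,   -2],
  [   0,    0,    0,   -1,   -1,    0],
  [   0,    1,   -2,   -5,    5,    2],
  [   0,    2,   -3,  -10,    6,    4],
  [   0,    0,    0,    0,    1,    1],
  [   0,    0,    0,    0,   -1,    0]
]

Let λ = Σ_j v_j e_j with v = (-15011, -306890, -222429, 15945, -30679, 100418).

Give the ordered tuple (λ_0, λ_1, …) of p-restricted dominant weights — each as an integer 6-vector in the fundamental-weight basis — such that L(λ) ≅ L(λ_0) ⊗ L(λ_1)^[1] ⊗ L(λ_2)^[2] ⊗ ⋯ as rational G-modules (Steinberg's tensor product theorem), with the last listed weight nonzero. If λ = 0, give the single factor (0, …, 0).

((5, 5, 7, 5, 10, 0), (8, 8, 4, 8, 3, 6), (9, 0, 4, 9, 4, 0), (2, 0, 2, 6, 8, 1), (7, 1, 7, 7, 4, 2))

Compute c_i = Σ_j M_{ij} v_j with v = (-15011, -306890, -222429, 15945, -30679, 100418):
  c_1 = -1*-15011 + -1*-306890 + 0*-222429 + 1*15945 + 1*-30679 + -2*100418 = 106331
  c_2 = 0*-15011 + 0*-306890 + 0*-222429 + -1*15945 + -1*-30679 + 0*100418 = 14734
  c_3 = 0*-15011 + 1*-306890 + -2*-222429 + -5*15945 + 5*-30679 + 2*100418 = 105684
  c_4 = 0*-15011 + 2*-306890 + -3*-222429 + -10*15945 + 6*-30679 + 4*100418 = 111655
  c_5 = 0*-15011 + 0*-306890 + 0*-222429 + 0*15945 + 1*-30679 + 1*100418 = 69739
  c_6 = 0*-15011 + 0*-306890 + 0*-222429 + 0*15945 + -1*-30679 + 0*100418 = 30679
Base-11 expansion of each c_i:
  c_1 = 106331 = 5·11^0 + 8·11^1 + 9·11^2 + 2·11^3 + 7·11^4
  c_2 = 14734 = 5·11^0 + 8·11^1 + 0·11^2 + 0·11^3 + 1·11^4
  c_3 = 105684 = 7·11^0 + 4·11^1 + 4·11^2 + 2·11^3 + 7·11^4
  c_4 = 111655 = 5·11^0 + 8·11^1 + 9·11^2 + 6·11^3 + 7·11^4
  c_5 = 69739 = 10·11^0 + 3·11^1 + 4·11^2 + 8·11^3 + 4·11^4
  c_6 = 30679 = 0·11^0 + 6·11^1 + 0·11^2 + 1·11^3 + 2·11^4
λ_0 = (5, 5, 7, 5, 10, 0)
λ_1 = (8, 8, 4, 8, 3, 6)
λ_2 = (9, 0, 4, 9, 4, 0)
λ_3 = (2, 0, 2, 6, 8, 1)
λ_4 = (7, 1, 7, 7, 4, 2)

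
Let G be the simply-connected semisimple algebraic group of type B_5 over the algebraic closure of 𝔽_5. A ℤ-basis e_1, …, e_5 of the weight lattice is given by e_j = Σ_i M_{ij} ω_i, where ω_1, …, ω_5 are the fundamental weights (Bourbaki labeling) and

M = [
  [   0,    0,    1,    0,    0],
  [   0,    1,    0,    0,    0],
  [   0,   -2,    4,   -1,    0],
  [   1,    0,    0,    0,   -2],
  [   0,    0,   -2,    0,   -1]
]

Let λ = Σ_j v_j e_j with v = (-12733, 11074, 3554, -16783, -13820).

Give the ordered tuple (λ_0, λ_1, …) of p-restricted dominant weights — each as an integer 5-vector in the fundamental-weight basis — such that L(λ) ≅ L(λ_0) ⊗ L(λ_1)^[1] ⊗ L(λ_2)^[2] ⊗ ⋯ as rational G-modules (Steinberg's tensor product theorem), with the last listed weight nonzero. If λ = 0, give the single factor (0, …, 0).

Change of basis e → ω: c = M·v where v = (-12733, 11074, 3554, -16783, -13820):
  c_1 = (0)·(-12733) + 0·11074 + 1·3554 + (0)·(-16783) + (0)·(-13820) = 3554
  c_2 = (0)·(-12733) + 1·11074 + 0·3554 + (0)·(-16783) + (0)·(-13820) = 11074
  c_3 = (0)·(-12733) + (-2)·(11074) + 4·3554 + (-1)·(-16783) + (0)·(-13820) = 8851
  c_4 = (1)·(-12733) + 0·11074 + 0·3554 + (0)·(-16783) + (-2)·(-13820) = 14907
  c_5 = (0)·(-12733) + 0·11074 + (-2)·(3554) + (0)·(-16783) + (-1)·(-13820) = 6712
Expand coordinatewise in base 5:
  c_1 = 3554 = 4·5^0 + 0·5^1 + 2·5^2 + 3·5^3 + 0·5^4 + 1·5^5
  c_2 = 11074 = 4·5^0 + 4·5^1 + 2·5^2 + 3·5^3 + 2·5^4 + 3·5^5
  c_3 = 8851 = 1·5^0 + 0·5^1 + 4·5^2 + 0·5^3 + 4·5^4 + 2·5^5
  c_4 = 14907 = 2·5^0 + 1·5^1 + 1·5^2 + 4·5^3 + 3·5^4 + 4·5^5
  c_5 = 6712 = 2·5^0 + 2·5^1 + 3·5^2 + 3·5^3 + 0·5^4 + 2·5^5
Factor λ_0 = (4, 4, 1, 2, 2)
Factor λ_1 = (0, 4, 0, 1, 2)
Factor λ_2 = (2, 2, 4, 1, 3)
Factor λ_3 = (3, 3, 0, 4, 3)
Factor λ_4 = (0, 2, 4, 3, 0)
Factor λ_5 = (1, 3, 2, 4, 2)

((4, 4, 1, 2, 2), (0, 4, 0, 1, 2), (2, 2, 4, 1, 3), (3, 3, 0, 4, 3), (0, 2, 4, 3, 0), (1, 3, 2, 4, 2))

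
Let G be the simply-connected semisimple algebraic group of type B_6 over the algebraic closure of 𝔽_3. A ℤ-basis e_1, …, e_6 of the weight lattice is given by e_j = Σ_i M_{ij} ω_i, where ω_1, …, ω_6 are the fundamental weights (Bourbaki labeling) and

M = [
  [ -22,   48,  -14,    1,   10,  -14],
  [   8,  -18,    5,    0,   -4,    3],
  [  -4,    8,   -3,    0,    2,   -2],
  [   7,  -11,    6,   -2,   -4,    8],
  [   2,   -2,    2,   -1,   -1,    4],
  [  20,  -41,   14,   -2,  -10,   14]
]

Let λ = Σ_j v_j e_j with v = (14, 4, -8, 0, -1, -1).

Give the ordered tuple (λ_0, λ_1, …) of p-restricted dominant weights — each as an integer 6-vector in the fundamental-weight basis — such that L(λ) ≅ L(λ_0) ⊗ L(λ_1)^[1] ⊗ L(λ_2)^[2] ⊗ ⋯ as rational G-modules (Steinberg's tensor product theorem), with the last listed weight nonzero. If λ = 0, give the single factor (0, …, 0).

Converting to the ω-basis (c_i = row i of M dotted with v = (14, 4, -8, 0, -1, -1)):
  c_1 = -22*14 + 48*4 + -14*-8 + 1*0 + 10*-1 + -14*-1 = 0
  c_2 = 8*14 + -18*4 + 5*-8 + 0*0 + -4*-1 + 3*-1 = 1
  c_3 = -4*14 + 8*4 + -3*-8 + 0*0 + 2*-1 + -2*-1 = 0
  c_4 = 7*14 + -11*4 + 6*-8 + -2*0 + -4*-1 + 8*-1 = 2
  c_5 = 2*14 + -2*4 + 2*-8 + -1*0 + -1*-1 + 4*-1 = 1
  c_6 = 20*14 + -41*4 + 14*-8 + -2*0 + -10*-1 + 14*-1 = 0
p = 3; digits c_i = Σ_j d_{ij}·3^j, 0 ≤ d_{ij} < 3:
  c_1 = 0
  c_2 = 1 = 1·3^0
  c_3 = 0
  c_4 = 2 = 2·3^0
  c_5 = 1 = 1·3^0
  c_6 = 0
Factor λ_0 = (0, 1, 0, 2, 1, 0)

((0, 1, 0, 2, 1, 0),)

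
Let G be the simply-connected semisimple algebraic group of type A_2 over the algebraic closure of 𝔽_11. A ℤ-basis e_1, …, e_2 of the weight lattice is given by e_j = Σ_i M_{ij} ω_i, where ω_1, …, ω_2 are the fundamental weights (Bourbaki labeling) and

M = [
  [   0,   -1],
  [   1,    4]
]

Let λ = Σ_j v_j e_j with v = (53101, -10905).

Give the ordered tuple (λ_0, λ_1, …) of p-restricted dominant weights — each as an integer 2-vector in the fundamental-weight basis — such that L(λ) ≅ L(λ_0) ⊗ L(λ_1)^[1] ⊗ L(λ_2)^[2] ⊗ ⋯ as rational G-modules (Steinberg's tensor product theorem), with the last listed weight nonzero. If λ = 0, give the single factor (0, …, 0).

((4, 10), (1, 3), (2, 1), (8, 7))

Compute c_i = Σ_j M_{ij} v_j with v = (53101, -10905):
  c_1 = 0·53101 + (-1)·(-10905) = 10905
  c_2 = 1·53101 + (4)·(-10905) = 9481
p = 11; digits c_i = Σ_j d_{ij}·11^j, 0 ≤ d_{ij} < 11:
  c_1 = 10905 = 4·11^0 + 1·11^1 + 2·11^2 + 8·11^3
  c_2 = 9481 = 10·11^0 + 3·11^1 + 1·11^2 + 7·11^3
p-restricted factor λ_0 = (4, 10)
p-restricted factor λ_1 = (1, 3)
p-restricted factor λ_2 = (2, 1)
p-restricted factor λ_3 = (8, 7)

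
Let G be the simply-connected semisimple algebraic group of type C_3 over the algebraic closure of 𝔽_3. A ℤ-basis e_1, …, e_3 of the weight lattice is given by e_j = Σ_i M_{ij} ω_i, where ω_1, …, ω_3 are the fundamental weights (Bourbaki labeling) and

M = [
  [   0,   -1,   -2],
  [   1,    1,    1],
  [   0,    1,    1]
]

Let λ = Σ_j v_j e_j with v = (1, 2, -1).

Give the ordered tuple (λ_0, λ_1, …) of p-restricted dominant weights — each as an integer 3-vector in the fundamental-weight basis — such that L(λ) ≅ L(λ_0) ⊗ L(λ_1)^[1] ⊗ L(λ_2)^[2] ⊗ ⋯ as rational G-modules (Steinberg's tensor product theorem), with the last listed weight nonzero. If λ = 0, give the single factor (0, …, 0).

((0, 2, 1),)

ω-coordinates c = M·v, v = (1, 2, -1):
  c_1 = (0)·(1) + (-1)·(2) + (-2)·(-1) = 0
  c_2 = (1)·(1) + (1)·(2) + (1)·(-1) = 2
  c_3 = (0)·(1) + (1)·(2) + (1)·(-1) = 1
p = 3; digits c_i = Σ_j d_{ij}·3^j, 0 ≤ d_{ij} < 3:
  c_1 = 0
  c_2 = 2 = 2·3^0
  c_3 = 1 = 1·3^0
p-restricted factor λ_0 = (0, 2, 1)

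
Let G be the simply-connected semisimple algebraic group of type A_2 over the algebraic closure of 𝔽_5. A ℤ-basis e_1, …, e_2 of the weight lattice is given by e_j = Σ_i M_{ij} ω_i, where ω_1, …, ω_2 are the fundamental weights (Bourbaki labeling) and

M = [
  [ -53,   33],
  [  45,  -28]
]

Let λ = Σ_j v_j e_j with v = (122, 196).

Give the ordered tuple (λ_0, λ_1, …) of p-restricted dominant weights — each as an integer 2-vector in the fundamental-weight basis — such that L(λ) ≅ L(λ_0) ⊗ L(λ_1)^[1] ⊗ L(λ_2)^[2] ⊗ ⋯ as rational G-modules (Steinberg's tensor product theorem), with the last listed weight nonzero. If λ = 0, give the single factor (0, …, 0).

((2, 2),)

Change of basis e → ω: c = M·v where v = (122, 196):
  c_1 = (-53)·(122) + (33)·(196) = 2
  c_2 = (45)·(122) + (-28)·(196) = 2
Writing each c_i in base p = 5:
  c_1 = 2 = 2·5^0
  c_2 = 2 = 2·5^0
Factor λ_0 = (2, 2)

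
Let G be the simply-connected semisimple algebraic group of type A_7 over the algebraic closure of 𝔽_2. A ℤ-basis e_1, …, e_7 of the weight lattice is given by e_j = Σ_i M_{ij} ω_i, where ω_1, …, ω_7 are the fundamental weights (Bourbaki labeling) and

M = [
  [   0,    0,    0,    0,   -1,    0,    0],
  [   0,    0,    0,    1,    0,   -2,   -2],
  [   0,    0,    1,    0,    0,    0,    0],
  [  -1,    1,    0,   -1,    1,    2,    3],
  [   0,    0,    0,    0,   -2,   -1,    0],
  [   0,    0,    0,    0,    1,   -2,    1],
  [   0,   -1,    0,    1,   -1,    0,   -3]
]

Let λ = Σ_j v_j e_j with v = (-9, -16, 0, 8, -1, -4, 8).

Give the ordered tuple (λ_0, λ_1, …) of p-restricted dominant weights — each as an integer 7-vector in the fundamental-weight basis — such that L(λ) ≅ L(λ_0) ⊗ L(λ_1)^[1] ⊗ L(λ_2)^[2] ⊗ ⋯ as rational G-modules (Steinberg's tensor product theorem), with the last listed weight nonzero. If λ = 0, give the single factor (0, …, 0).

((1, 0, 0, 0, 0, 1, 1), (0, 0, 0, 0, 1, 1, 0), (0, 0, 0, 0, 1, 1, 0), (0, 0, 0, 0, 0, 1, 0))

ω-coordinates c = M·v, v = (-9, -16, 0, 8, -1, -4, 8):
  c_1 = 0*-9 + 0*-16 + 0*0 + 0*8 + -1*-1 + 0*-4 + 0*8 = 1
  c_2 = 0*-9 + 0*-16 + 0*0 + 1*8 + 0*-1 + -2*-4 + -2*8 = 0
  c_3 = 0*-9 + 0*-16 + 1*0 + 0*8 + 0*-1 + 0*-4 + 0*8 = 0
  c_4 = -1*-9 + 1*-16 + 0*0 + -1*8 + 1*-1 + 2*-4 + 3*8 = 0
  c_5 = 0*-9 + 0*-16 + 0*0 + 0*8 + -2*-1 + -1*-4 + 0*8 = 6
  c_6 = 0*-9 + 0*-16 + 0*0 + 0*8 + 1*-1 + -2*-4 + 1*8 = 15
  c_7 = 0*-9 + -1*-16 + 0*0 + 1*8 + -1*-1 + 0*-4 + -3*8 = 1
p = 2; digits c_i = Σ_j d_{ij}·2^j, 0 ≤ d_{ij} < 2:
  c_1 = 1 = 1·2^0
  c_2 = 0
  c_3 = 0
  c_4 = 0
  c_5 = 6 = 0·2^0 + 1·2^1 + 1·2^2
  c_6 = 15 = 1·2^0 + 1·2^1 + 1·2^2 + 1·2^3
  c_7 = 1 = 1·2^0
λ_0 = (1, 0, 0, 0, 0, 1, 1)
λ_1 = (0, 0, 0, 0, 1, 1, 0)
λ_2 = (0, 0, 0, 0, 1, 1, 0)
λ_3 = (0, 0, 0, 0, 0, 1, 0)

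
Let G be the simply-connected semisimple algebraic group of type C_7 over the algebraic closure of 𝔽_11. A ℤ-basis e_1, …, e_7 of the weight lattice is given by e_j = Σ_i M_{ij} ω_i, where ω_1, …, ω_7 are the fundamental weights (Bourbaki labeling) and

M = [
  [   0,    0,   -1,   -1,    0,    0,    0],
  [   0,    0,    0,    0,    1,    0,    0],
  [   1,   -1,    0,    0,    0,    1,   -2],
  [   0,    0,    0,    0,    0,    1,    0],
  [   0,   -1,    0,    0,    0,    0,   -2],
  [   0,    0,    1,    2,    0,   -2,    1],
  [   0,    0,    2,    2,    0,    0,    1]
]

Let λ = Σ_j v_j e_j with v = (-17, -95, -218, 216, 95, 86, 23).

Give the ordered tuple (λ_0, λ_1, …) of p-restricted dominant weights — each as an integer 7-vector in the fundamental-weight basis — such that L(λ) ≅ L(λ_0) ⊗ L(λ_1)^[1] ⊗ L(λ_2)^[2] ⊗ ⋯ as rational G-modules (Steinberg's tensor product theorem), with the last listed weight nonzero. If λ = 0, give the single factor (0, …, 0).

ω-coordinates c = M·v, v = (-17, -95, -218, 216, 95, 86, 23):
  c_1 = (0)·(-17) + (0)·(-95) + (-1)·(-218) + (-1)·(216) + (0)·(95) + (0)·(86) + (0)·(23) = 2
  c_2 = (0)·(-17) + (0)·(-95) + (0)·(-218) + (0)·(216) + (1)·(95) + (0)·(86) + (0)·(23) = 95
  c_3 = (1)·(-17) + (-1)·(-95) + (0)·(-218) + (0)·(216) + (0)·(95) + (1)·(86) + (-2)·(23) = 118
  c_4 = (0)·(-17) + (0)·(-95) + (0)·(-218) + (0)·(216) + (0)·(95) + (1)·(86) + (0)·(23) = 86
  c_5 = (0)·(-17) + (-1)·(-95) + (0)·(-218) + (0)·(216) + (0)·(95) + (0)·(86) + (-2)·(23) = 49
  c_6 = (0)·(-17) + (0)·(-95) + (1)·(-218) + (2)·(216) + (0)·(95) + (-2)·(86) + (1)·(23) = 65
  c_7 = (0)·(-17) + (0)·(-95) + (2)·(-218) + (2)·(216) + (0)·(95) + (0)·(86) + (1)·(23) = 19
p = 11; digits c_i = Σ_j d_{ij}·11^j, 0 ≤ d_{ij} < 11:
  c_1 = 2 = 2·11^0
  c_2 = 95 = 7·11^0 + 8·11^1
  c_3 = 118 = 8·11^0 + 10·11^1
  c_4 = 86 = 9·11^0 + 7·11^1
  c_5 = 49 = 5·11^0 + 4·11^1
  c_6 = 65 = 10·11^0 + 5·11^1
  c_7 = 19 = 8·11^0 + 1·11^1
Factor λ_0 = (2, 7, 8, 9, 5, 10, 8)
Factor λ_1 = (0, 8, 10, 7, 4, 5, 1)

((2, 7, 8, 9, 5, 10, 8), (0, 8, 10, 7, 4, 5, 1))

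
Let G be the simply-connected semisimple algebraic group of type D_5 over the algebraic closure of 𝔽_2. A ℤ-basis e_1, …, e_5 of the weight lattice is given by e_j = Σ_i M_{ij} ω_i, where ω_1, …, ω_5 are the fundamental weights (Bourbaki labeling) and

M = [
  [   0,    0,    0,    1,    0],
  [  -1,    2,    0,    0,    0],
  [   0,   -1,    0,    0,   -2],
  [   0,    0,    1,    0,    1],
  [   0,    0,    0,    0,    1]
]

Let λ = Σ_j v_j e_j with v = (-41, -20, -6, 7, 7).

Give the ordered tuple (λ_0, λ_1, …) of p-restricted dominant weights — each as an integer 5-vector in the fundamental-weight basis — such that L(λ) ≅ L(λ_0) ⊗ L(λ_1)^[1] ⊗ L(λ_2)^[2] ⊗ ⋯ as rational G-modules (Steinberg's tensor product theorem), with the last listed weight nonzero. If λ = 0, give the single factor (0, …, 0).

((1, 1, 0, 1, 1), (1, 0, 1, 0, 1), (1, 0, 1, 0, 1))

Change of basis e → ω: c = M·v where v = (-41, -20, -6, 7, 7):
  c_1 = (0)·(-41) + (0)·(-20) + (0)·(-6) + 1·7 + 0·7 = 7
  c_2 = (-1)·(-41) + (2)·(-20) + (0)·(-6) + 0·7 + 0·7 = 1
  c_3 = (0)·(-41) + (-1)·(-20) + (0)·(-6) + 0·7 + (-2)·(7) = 6
  c_4 = (0)·(-41) + (0)·(-20) + (1)·(-6) + 0·7 + 1·7 = 1
  c_5 = (0)·(-41) + (0)·(-20) + (0)·(-6) + 0·7 + 1·7 = 7
Base-2 expansion of each c_i:
  c_1 = 7 = 1·2^0 + 1·2^1 + 1·2^2
  c_2 = 1 = 1·2^0
  c_3 = 6 = 0·2^0 + 1·2^1 + 1·2^2
  c_4 = 1 = 1·2^0
  c_5 = 7 = 1·2^0 + 1·2^1 + 1·2^2
p-restricted factor λ_0 = (1, 1, 0, 1, 1)
p-restricted factor λ_1 = (1, 0, 1, 0, 1)
p-restricted factor λ_2 = (1, 0, 1, 0, 1)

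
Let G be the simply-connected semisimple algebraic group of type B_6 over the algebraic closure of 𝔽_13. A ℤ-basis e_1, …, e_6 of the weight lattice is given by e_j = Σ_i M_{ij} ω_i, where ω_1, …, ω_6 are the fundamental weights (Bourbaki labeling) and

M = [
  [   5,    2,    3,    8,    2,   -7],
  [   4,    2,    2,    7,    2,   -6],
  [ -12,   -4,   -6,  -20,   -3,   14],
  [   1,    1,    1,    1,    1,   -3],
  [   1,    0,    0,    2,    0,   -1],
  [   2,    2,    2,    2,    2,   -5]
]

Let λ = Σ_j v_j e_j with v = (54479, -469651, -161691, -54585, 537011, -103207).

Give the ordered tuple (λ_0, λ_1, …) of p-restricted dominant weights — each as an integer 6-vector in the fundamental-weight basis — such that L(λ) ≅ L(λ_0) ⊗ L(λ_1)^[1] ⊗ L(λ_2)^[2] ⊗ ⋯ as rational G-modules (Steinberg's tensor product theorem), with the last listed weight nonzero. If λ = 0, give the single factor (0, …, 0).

ω-coordinates c = M·v, v = (54479, -469651, -161691, -54585, 537011, -103207):
  c_1 = 5*54479 + 2*-469651 + 3*-161691 + 8*-54585 + 2*537011 + -7*-103207 = 207811
  c_2 = 4*54479 + 2*-469651 + 2*-161691 + 7*-54585 + 2*537011 + -6*-103207 = 266401
  c_3 = -12*54479 + -4*-469651 + -6*-161691 + -20*-54585 + -3*537011 + 14*-103207 = 230771
  c_4 = 1*54479 + 1*-469651 + 1*-161691 + 1*-54585 + 1*537011 + -3*-103207 = 215184
  c_5 = 1*54479 + 0*-469651 + 0*-161691 + 2*-54585 + 0*537011 + -1*-103207 = 48516
  c_6 = 2*54479 + 2*-469651 + 2*-161691 + 2*-54585 + 2*537011 + -5*-103207 = 327161
Writing each c_i in base p = 13:
  c_1 = 207811 = 6·13^0 + 8·13^1 + 7·13^2 + 3·13^3 + 7·13^4
  c_2 = 266401 = 5·13^0 + 4·13^1 + 3·13^2 + 4·13^3 + 9·13^4
  c_3 = 230771 = 8·13^0 + 6·13^1 + 0·13^2 + 1·13^3 + 8·13^4
  c_4 = 215184 = 8·13^0 + 3·13^1 + 12·13^2 + 6·13^3 + 7·13^4
  c_5 = 48516 = 0·13^0 + 1·13^1 + 1·13^2 + 9·13^3 + 1·13^4
  c_6 = 327161 = 3·13^0 + 11·13^1 + 11·13^2 + 5·13^3 + 11·13^4
λ_0 = (6, 5, 8, 8, 0, 3)
λ_1 = (8, 4, 6, 3, 1, 11)
λ_2 = (7, 3, 0, 12, 1, 11)
λ_3 = (3, 4, 1, 6, 9, 5)
λ_4 = (7, 9, 8, 7, 1, 11)

((6, 5, 8, 8, 0, 3), (8, 4, 6, 3, 1, 11), (7, 3, 0, 12, 1, 11), (3, 4, 1, 6, 9, 5), (7, 9, 8, 7, 1, 11))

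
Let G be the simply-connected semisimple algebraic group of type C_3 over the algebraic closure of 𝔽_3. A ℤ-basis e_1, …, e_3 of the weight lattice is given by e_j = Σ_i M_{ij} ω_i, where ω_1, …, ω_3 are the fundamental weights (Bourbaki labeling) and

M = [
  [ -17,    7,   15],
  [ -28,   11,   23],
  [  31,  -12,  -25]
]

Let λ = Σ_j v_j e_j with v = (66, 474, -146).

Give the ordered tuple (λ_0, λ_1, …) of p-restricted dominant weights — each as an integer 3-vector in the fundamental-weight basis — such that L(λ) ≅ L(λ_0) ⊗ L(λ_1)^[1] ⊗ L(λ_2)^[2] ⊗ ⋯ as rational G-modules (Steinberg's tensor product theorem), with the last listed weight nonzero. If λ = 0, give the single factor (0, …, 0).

((0, 2, 2), (2, 2, 2))

Converting to the ω-basis (c_i = row i of M dotted with v = (66, 474, -146)):
  c_1 = (-17)·(66) + 7·474 + (15)·(-146) = 6
  c_2 = (-28)·(66) + 11·474 + (23)·(-146) = 8
  c_3 = 31·66 + (-12)·(474) + (-25)·(-146) = 8
Writing each c_i in base p = 3:
  c_1 = 6 = 0·3^0 + 2·3^1
  c_2 = 8 = 2·3^0 + 2·3^1
  c_3 = 8 = 2·3^0 + 2·3^1
Factor λ_0 = (0, 2, 2)
Factor λ_1 = (2, 2, 2)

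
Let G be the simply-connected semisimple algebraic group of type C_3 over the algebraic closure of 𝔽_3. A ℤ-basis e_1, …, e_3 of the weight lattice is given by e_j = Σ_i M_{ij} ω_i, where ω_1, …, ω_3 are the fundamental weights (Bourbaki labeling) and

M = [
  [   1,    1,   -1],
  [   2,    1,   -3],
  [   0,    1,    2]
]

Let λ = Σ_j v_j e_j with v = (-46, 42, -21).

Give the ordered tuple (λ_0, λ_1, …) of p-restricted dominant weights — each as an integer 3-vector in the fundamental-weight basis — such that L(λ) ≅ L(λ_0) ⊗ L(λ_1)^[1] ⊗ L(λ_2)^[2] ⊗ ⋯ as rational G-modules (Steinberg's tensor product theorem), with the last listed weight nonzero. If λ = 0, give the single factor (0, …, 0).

((2, 1, 0), (2, 1, 0), (1, 1, 0))

ω-coordinates c = M·v, v = (-46, 42, -21):
  c_1 = (1)·(-46) + (1)·(42) + (-1)·(-21) = 17
  c_2 = (2)·(-46) + (1)·(42) + (-3)·(-21) = 13
  c_3 = (0)·(-46) + (1)·(42) + (2)·(-21) = 0
Base-3 expansion of each c_i:
  c_1 = 17 = 2·3^0 + 2·3^1 + 1·3^2
  c_2 = 13 = 1·3^0 + 1·3^1 + 1·3^2
  c_3 = 0
λ_0 = (2, 1, 0)
λ_1 = (2, 1, 0)
λ_2 = (1, 1, 0)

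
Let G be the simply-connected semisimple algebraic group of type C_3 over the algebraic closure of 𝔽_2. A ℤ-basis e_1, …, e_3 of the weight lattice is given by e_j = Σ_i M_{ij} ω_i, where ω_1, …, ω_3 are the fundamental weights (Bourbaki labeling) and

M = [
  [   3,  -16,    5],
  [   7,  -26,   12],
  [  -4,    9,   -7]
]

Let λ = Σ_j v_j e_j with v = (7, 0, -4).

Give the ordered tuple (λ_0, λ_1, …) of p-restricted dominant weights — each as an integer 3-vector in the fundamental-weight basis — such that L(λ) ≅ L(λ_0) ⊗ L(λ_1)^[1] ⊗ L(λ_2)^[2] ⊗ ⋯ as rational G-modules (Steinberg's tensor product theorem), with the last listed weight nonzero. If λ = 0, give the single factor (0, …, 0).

Converting to the ω-basis (c_i = row i of M dotted with v = (7, 0, -4)):
  c_1 = 3*7 + -16*0 + 5*-4 = 1
  c_2 = 7*7 + -26*0 + 12*-4 = 1
  c_3 = -4*7 + 9*0 + -7*-4 = 0
p = 2; digits c_i = Σ_j d_{ij}·2^j, 0 ≤ d_{ij} < 2:
  c_1 = 1 = 1·2^0
  c_2 = 1 = 1·2^0
  c_3 = 0
λ_0 = (1, 1, 0)

((1, 1, 0),)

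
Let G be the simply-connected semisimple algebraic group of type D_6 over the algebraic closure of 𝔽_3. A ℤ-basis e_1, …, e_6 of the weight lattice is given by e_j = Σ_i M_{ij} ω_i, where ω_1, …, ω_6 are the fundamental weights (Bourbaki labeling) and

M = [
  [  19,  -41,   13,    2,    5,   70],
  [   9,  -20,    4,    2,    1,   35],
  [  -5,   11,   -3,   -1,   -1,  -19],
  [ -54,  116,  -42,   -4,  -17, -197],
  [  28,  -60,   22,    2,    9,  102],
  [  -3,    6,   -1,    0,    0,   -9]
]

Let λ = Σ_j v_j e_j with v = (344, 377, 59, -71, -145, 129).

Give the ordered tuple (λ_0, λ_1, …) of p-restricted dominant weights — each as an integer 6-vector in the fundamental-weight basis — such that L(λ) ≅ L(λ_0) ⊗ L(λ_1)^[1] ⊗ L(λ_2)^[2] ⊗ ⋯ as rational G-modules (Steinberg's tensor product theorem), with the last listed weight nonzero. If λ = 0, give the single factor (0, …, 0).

ω-coordinates c = M·v, v = (344, 377, 59, -71, -145, 129):
  c_1 = 19·344 + (-41)·(377) + 13·59 + (2)·(-71) + (5)·(-145) + 70·129 = 9
  c_2 = 9·344 + (-20)·(377) + 4·59 + (2)·(-71) + (1)·(-145) + 35·129 = 20
  c_3 = (-5)·(344) + 11·377 + (-3)·(59) + (-1)·(-71) + (-1)·(-145) + (-19)·(129) = 15
  c_4 = (-54)·(344) + 116·377 + (-42)·(59) + (-4)·(-71) + (-17)·(-145) + (-197)·(129) = 14
  c_5 = 28·344 + (-60)·(377) + 22·59 + (2)·(-71) + (9)·(-145) + 102·129 = 21
  c_6 = (-3)·(344) + 6·377 + (-1)·(59) + (0)·(-71) + (0)·(-145) + (-9)·(129) = 10
p = 3; digits c_i = Σ_j d_{ij}·3^j, 0 ≤ d_{ij} < 3:
  c_1 = 9 = 0·3^0 + 0·3^1 + 1·3^2
  c_2 = 20 = 2·3^0 + 0·3^1 + 2·3^2
  c_3 = 15 = 0·3^0 + 2·3^1 + 1·3^2
  c_4 = 14 = 2·3^0 + 1·3^1 + 1·3^2
  c_5 = 21 = 0·3^0 + 1·3^1 + 2·3^2
  c_6 = 10 = 1·3^0 + 0·3^1 + 1·3^2
Factor λ_0 = (0, 2, 0, 2, 0, 1)
Factor λ_1 = (0, 0, 2, 1, 1, 0)
Factor λ_2 = (1, 2, 1, 1, 2, 1)

((0, 2, 0, 2, 0, 1), (0, 0, 2, 1, 1, 0), (1, 2, 1, 1, 2, 1))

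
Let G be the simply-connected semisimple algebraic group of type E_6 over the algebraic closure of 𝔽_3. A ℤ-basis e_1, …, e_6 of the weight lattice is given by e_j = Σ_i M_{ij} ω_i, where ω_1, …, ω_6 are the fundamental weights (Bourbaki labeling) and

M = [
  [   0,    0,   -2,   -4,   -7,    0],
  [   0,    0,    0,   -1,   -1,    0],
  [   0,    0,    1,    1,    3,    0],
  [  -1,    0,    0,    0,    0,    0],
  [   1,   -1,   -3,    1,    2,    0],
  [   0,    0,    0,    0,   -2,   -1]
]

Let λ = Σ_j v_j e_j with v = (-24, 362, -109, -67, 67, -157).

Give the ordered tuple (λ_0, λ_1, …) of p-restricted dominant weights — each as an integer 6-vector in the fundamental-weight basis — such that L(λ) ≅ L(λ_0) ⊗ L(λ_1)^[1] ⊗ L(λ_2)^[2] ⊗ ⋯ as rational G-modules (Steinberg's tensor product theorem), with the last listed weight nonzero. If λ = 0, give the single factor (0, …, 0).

((2, 0, 1, 0, 2, 2), (2, 0, 2, 2, 2, 1), (1, 0, 2, 2, 0, 2))

In the fundamental-weight basis, λ has coordinates c = M·v (v = (-24, 362, -109, -67, 67, -157)):
  c_1 = (0)·(-24) + (0)·(362) + (-2)·(-109) + (-4)·(-67) + (-7)·(67) + (0)·(-157) = 17
  c_2 = (0)·(-24) + (0)·(362) + (0)·(-109) + (-1)·(-67) + (-1)·(67) + (0)·(-157) = 0
  c_3 = (0)·(-24) + (0)·(362) + (1)·(-109) + (1)·(-67) + (3)·(67) + (0)·(-157) = 25
  c_4 = (-1)·(-24) + (0)·(362) + (0)·(-109) + (0)·(-67) + (0)·(67) + (0)·(-157) = 24
  c_5 = (1)·(-24) + (-1)·(362) + (-3)·(-109) + (1)·(-67) + (2)·(67) + (0)·(-157) = 8
  c_6 = (0)·(-24) + (0)·(362) + (0)·(-109) + (0)·(-67) + (-2)·(67) + (-1)·(-157) = 23
Expand coordinatewise in base 3:
  c_1 = 17 = 2·3^0 + 2·3^1 + 1·3^2
  c_2 = 0
  c_3 = 25 = 1·3^0 + 2·3^1 + 2·3^2
  c_4 = 24 = 0·3^0 + 2·3^1 + 2·3^2
  c_5 = 8 = 2·3^0 + 2·3^1
  c_6 = 23 = 2·3^0 + 1·3^1 + 2·3^2
λ_0 = (2, 0, 1, 0, 2, 2)
λ_1 = (2, 0, 2, 2, 2, 1)
λ_2 = (1, 0, 2, 2, 0, 2)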